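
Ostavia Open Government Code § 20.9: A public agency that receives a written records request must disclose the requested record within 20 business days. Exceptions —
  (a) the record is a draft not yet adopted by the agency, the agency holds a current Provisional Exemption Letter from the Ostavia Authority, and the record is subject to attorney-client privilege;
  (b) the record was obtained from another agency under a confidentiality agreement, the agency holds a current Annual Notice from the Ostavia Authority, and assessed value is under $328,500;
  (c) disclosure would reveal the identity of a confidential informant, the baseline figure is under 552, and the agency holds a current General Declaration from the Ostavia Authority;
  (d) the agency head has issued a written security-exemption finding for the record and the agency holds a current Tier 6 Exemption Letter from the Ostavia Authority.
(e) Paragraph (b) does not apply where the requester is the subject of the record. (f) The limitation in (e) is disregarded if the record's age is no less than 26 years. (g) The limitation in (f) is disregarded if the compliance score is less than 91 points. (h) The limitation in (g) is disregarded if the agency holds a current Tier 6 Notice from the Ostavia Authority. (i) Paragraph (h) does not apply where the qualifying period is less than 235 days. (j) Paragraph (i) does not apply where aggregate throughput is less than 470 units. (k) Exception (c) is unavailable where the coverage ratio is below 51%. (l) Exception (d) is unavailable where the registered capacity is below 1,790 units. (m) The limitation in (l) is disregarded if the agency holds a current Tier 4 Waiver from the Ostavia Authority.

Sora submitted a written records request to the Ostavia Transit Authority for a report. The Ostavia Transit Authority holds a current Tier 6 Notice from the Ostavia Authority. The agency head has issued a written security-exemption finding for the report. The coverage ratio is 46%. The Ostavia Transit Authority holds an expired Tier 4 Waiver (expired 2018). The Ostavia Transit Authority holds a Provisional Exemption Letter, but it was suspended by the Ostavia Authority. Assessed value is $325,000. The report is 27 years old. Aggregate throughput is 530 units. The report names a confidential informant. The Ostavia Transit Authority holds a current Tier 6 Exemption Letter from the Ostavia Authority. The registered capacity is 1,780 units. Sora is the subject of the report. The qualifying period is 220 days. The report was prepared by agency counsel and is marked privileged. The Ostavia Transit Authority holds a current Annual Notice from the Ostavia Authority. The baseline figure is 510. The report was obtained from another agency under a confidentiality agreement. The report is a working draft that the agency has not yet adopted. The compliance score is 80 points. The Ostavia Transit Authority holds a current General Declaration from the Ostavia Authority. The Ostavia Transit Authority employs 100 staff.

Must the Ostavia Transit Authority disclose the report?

Yes — the Ostavia Transit Authority must disclose the report.

Exception (a) requires that the agency holds a current Provisional Exemption Letter from the Ostavia Authority; but no current Provisional Exemption Letter is held, so (a) is unavailable.
Exception (b)'s conditions are all satisfied: the report was obtained under a confidentiality agreement; a current Annual Notice is held; assessed value is $325,000, under the $328,500 limit. But applying paragraphs (e)–(j): (e) applies — Sora is the subject of the report. (f) would limit (e) — the record's age is 27 years, meeting the 26 years threshold — but (g) sets (f) aside: (g) operates — the compliance score is 80 points, less than the 91 points limit. (h) would limit (g) — a current Tier 6 Notice is held — but (i) sets (h) aside: (i) applies — the qualifying period is 220 days, less than the 235 days limit. (j) is not engaged (aggregate throughput is 530 units, not less than 470 units), so (i) stands. Exception (b) does not apply.
All of (c)'s requirements are met (the report names a confidential informant; the baseline figure is 510, under the 552 limit; a current General Declaration is held). However, paragraph (k) must be considered: (k) operates against (c): the coverage ratio is 46%, below the 51% limit. (c) is therefore removed.
Exception (d)'s conditions are all satisfied: a written security-exemption finding has been issued; a current Tier 6 Exemption Letter is held. However, paragraphs (l)–(m) must be considered: (l) is triggered — the registered capacity is 1,780 units, below the 1,790 units limit. (m), which would lift (l), is inapplicable — the Tier 4 Waiver is not current. (d) is therefore removed.
No exception is made out. the Ostavia Transit Authority falls within the general rule.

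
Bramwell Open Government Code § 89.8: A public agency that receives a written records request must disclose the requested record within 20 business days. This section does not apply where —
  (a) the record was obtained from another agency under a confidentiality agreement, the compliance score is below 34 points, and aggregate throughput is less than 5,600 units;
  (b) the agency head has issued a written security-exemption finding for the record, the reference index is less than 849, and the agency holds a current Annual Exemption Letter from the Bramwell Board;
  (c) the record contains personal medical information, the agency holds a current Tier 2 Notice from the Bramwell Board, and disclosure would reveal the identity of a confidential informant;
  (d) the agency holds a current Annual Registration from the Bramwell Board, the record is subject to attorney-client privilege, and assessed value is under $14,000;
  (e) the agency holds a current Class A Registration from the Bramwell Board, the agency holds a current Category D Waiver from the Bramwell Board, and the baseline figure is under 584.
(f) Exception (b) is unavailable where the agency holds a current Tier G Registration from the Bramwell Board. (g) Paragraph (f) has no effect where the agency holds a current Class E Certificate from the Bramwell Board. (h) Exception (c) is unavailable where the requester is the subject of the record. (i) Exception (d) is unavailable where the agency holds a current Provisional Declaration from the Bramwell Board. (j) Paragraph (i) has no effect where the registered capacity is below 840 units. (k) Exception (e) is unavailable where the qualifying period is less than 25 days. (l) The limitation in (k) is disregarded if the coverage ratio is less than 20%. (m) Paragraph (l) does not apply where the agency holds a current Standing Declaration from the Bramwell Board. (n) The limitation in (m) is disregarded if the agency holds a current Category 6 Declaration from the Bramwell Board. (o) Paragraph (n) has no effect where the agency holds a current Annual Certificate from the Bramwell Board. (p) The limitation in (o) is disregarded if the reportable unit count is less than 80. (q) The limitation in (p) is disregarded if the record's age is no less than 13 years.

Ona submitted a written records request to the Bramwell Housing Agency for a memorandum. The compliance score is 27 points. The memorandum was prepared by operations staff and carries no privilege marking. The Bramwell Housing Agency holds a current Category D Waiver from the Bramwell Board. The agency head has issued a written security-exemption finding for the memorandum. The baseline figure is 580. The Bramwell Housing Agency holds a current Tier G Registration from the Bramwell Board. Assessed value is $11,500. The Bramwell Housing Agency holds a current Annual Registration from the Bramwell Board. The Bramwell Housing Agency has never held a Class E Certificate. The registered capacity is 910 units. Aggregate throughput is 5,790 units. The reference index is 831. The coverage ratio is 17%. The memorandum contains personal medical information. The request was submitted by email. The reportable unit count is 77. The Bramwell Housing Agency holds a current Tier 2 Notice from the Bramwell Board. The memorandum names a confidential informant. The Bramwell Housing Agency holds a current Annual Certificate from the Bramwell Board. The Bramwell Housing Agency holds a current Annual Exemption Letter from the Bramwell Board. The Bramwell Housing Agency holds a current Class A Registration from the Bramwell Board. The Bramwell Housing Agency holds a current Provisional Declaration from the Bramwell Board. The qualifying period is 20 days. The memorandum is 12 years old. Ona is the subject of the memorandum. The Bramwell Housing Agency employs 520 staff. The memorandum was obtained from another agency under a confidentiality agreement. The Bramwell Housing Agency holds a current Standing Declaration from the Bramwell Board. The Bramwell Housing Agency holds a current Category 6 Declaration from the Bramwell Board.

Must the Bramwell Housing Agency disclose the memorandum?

Exception (a) requires that aggregate throughput is less than 5,600 units; but aggregate throughput is 5,790 units, not less than 5,600 units, so (a) is unavailable.
Exception (b) is satisfied on its face — a written security-exemption finding has been issued; the reference index is 831, less than the 849 limit; a current Annual Exemption Letter is held. Turning to paragraphs (f)–(g): (f) operates against (b): a current Tier G Registration is held. (g), which would lift (f), does not operate here — there is no Class E Certificate in force. So (b) is unavailable.
All of (c)'s requirements are met (the memorandum contains personal medical information; a current Tier 2 Notice is held; the memorandum names a confidential informant). But applying paragraph (h): (h) operates against (c): Ona is the subject of the memorandum. Exception (c) does not apply.
Exception (d) does not apply: the memorandum carries no privilege marking.
All of (e)'s requirements are met (a current Class A Registration is held; a current Category D Waiver is held; the baseline figure is 580, under the 584 limit). Applying paragraphs (k)–(q): (k) would limit (e) — the qualifying period is 20 days, less than the 25 days limit — but (l) sets (k) aside: (l) is engaged — the coverage ratio is 17%, less than the 20% limit. (m) would limit (l) — a current Standing Declaration is held — but (n) sets (m) aside: (n) operates against (m): a current Category 6 Declaration is held. (o) operates (a current Annual Certificate is held), but is itself disapplied by (p): (p) applies — the reportable unit count is 77, less than the 80 limit. (q) does not operate here (the record's age is 12 years, short of 13 years), so (p) stands. Exception (e) stands.

No — exception (e) applies; the Bramwell Housing Agency is not required to disclose the memorandum.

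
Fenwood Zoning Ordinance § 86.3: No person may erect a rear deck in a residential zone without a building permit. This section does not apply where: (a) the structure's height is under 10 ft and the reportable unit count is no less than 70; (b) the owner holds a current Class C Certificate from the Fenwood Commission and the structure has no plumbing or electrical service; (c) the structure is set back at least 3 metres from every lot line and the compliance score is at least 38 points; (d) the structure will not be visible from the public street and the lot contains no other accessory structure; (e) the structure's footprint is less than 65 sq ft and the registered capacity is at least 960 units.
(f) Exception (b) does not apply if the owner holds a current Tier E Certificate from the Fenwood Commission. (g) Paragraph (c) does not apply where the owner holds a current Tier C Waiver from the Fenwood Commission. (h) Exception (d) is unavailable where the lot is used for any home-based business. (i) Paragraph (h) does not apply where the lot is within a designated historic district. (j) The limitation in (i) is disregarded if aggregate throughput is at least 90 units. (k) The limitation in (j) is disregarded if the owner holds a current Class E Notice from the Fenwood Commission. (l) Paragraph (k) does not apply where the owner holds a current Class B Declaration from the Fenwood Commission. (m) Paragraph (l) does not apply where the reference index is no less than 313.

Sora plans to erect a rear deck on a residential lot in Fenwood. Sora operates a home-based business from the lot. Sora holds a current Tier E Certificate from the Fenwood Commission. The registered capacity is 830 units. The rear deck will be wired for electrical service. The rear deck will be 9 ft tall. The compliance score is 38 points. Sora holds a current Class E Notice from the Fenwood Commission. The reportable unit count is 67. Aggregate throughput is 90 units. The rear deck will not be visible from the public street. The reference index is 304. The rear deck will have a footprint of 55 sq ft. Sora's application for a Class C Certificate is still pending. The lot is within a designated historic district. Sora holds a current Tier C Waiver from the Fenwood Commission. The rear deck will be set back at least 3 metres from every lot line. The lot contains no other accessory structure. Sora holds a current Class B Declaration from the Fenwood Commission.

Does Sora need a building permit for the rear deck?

Exception (a) fails — the reportable unit count is 67, short of 70.
Exception (b) does not apply: no current Class C Certificate is held.
Exception (c) is satisfied on its face — the setback is at least 3 m on every side; the compliance score is 38 points, meeting the 38 points threshold. But: (g) is engaged — a current Tier C Waiver is held. (c) is therefore removed.
Exception (d) is satisfied on its face — the structure will not be visible from the street; the lot has no other accessory structure. Turning to paragraphs (h)–(m): (h) is engaged — a home-based business operates on the lot. (i) operates (the lot is in a historic district), but is overridden by (j): (j) operates against (i): aggregate throughput is 90 units, meeting the 90 units threshold. (k) is triggered (a current Class E Notice is held), but yields to (l): (l) operates against (k): a current Class B Declaration is held. (m), which would lift (l), is not engaged — the reference index is 304, short of 313. (d) is therefore removed.
Exception (e) requires that the registered capacity is at least 960 units; but the registered capacity is 830 units, short of 960 units, so (e) is unavailable.
No exception is made out. Sora falls within the general rule.

Yes — Sora must obtain a building permit.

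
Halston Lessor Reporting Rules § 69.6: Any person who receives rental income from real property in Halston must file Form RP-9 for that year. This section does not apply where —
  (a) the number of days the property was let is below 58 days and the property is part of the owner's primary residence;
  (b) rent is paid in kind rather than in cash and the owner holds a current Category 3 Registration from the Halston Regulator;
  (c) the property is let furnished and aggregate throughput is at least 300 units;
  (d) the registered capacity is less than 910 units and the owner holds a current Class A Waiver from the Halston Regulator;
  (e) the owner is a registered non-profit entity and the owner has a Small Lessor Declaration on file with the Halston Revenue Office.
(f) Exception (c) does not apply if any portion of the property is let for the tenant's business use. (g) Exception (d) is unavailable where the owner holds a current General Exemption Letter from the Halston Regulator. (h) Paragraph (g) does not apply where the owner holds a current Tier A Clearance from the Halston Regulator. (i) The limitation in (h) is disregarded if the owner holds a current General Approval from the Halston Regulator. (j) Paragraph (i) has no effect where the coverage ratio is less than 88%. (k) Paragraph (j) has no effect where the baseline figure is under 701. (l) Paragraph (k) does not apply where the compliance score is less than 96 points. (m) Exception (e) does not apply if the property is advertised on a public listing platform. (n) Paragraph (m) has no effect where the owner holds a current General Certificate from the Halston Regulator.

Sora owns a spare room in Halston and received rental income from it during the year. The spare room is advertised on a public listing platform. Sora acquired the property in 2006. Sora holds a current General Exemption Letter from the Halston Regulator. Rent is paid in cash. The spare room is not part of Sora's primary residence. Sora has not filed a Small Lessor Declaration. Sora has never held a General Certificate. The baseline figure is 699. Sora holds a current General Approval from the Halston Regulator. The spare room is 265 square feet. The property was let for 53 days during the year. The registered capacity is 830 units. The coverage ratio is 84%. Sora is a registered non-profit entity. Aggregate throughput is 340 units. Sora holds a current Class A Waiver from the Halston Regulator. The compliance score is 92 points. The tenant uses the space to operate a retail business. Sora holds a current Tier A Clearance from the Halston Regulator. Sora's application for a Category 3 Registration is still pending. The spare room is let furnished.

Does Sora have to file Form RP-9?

No — exception (d) applies; Sora is not required to file Form RP-9.

Exception (a) does not apply: the spare room is not part of the primary residence.
Exception (b) does not apply: rent is paid in cash.
Exception (c) is satisfied on its face — the property is let furnished; aggregate throughput is 340 units, meeting the 300 units threshold. However, paragraph (f) must be considered: (f) operates against (c): the space is let for business use. So (c) is unavailable.
All of (d)'s requirements are met (the registered capacity is 830 units, less than the 910 units limit; a current Class A Waiver is held). Considering the limiting provisions: (g) would limit (d) — a current General Exemption Letter is held — but (h) sets (g) aside: (h) operates against (g): a current Tier A Clearance is held. (i) is triggered (a current General Approval is held), but is itself disapplied by (j): (j) operates — the coverage ratio is 84%, less than the 88% limit. (k) would limit (j) — the baseline figure is 699, under the 701 limit — but (l) sets (k) aside: (l) is engaged — the compliance score is 92 points, less than the 96 points limit. Exception (d) stands.
Exception (e) does not apply: no Small Lessor Declaration is on file.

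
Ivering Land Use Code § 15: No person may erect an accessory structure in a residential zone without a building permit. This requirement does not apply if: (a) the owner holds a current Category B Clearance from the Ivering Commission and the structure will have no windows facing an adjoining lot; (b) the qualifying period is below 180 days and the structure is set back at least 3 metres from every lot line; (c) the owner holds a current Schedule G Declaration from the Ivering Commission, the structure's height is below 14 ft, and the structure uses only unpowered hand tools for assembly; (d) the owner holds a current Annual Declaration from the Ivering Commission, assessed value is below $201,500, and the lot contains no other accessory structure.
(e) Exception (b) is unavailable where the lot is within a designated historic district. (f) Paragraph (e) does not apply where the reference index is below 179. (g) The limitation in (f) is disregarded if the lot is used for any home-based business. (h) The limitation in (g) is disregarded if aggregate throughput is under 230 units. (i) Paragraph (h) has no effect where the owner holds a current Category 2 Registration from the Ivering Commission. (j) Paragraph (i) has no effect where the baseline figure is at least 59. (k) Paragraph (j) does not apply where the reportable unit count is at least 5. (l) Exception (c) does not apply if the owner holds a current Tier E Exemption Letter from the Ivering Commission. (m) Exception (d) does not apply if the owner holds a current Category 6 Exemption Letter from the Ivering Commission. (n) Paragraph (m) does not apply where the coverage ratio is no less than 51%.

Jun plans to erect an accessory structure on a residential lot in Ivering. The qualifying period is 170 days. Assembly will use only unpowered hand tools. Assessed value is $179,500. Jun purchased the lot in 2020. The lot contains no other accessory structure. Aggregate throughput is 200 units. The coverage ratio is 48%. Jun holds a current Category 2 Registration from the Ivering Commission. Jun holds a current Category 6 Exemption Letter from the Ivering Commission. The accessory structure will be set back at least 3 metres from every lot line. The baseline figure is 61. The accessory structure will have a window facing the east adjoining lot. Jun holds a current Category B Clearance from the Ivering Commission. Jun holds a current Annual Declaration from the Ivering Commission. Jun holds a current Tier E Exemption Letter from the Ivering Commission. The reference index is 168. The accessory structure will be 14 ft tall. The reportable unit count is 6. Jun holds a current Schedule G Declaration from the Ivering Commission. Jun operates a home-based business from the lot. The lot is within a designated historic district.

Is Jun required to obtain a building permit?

Exception (a) does not apply: a window faces an adjoining lot.
Exception (b): the qualifying period is 170 days, below the 180 days limit; the setback is at least 3 m on every side — every condition holds. However, paragraphs (e)–(k) must be considered: (e) operates against (b): the lot is in a historic district. (f) is engaged (the reference index is 168, below the 179 limit), but is displaced by (g): (g) operates against (f): a home-based business operates on the lot. (h) applies (aggregate throughput is 200 units, under the 230 units limit), but yields to (i): (i) operates against (h): a current Category 2 Registration is held. (j) is engaged (the baseline figure is 61, meeting the 59 threshold), but is itself disapplied by (k): (k) operates against (j): the reportable unit count is 6, meeting the 5 threshold. Exception (b) does not apply.
Exception (c) fails — the structure's height is 14 ft, not below 14 ft.
Exception (d) is satisfied on its face — a current Annual Declaration is held; assessed value is $179,500, below the $201,500 limit; the lot has no other accessory structure. Turning to paragraphs (m)–(n): (m) operates against (d): a current Category 6 Exemption Letter is held. (n), which would lift (m), does not operate here — the coverage ratio is 48%, short of 51%. Exception (d) does not apply.
No exception is made out. Jun falls within the general rule.

Yes — Jun must obtain a building permit.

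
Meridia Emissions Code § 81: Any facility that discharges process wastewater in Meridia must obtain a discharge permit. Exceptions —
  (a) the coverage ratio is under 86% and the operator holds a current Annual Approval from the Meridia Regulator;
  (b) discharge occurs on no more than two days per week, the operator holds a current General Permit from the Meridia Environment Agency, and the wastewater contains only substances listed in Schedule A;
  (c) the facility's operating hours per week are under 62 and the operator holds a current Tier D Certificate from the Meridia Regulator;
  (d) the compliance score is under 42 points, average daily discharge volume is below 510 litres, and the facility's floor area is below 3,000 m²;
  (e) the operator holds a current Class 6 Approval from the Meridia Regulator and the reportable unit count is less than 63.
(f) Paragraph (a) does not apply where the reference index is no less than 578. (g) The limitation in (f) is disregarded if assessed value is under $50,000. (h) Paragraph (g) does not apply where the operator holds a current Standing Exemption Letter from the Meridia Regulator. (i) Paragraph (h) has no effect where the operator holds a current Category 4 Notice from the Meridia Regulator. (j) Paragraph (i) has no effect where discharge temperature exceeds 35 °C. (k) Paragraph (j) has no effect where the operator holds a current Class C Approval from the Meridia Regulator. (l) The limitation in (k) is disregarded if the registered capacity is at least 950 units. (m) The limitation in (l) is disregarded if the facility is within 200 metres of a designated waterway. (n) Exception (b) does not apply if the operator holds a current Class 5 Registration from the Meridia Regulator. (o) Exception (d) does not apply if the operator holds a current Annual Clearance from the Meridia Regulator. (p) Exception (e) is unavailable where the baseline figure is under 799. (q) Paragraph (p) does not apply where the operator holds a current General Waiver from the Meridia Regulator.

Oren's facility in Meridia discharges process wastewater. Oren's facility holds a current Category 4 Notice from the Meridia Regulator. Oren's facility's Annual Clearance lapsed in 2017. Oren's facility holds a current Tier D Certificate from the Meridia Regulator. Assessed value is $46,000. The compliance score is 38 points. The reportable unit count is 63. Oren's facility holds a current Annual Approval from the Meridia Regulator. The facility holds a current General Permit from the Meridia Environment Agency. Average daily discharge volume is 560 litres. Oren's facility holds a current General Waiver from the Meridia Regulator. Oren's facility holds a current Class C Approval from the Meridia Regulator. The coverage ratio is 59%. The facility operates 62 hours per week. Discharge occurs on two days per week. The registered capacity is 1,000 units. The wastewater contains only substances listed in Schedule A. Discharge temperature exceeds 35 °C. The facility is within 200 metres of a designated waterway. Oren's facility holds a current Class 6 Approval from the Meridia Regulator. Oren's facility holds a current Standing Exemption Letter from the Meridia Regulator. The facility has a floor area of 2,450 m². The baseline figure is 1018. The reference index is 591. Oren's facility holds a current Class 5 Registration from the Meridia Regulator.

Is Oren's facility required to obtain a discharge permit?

Exception (a) is satisfied on its face — the coverage ratio is 59%, under the 86% limit; a current Annual Approval is held. Under paragraphs (f)–(m): (f) would limit (a) — the reference index is 591, meeting the 578 threshold — but (g) sets (f) aside: (g) operates against (f): assessed value is $46,000, under the $50,000 limit. (h) operates (a current Standing Exemption Letter is held), but yields to (i): (i) is triggered — a current Category 4 Notice is held. (j) would limit (i) — discharge temperature exceeds 35 °C — but (k) sets (j) aside: (k) applies — a current Class C Approval is held. (l) would limit (k) — the registered capacity is 1,000 units, meeting the 950 units threshold — but (m) sets (l) aside: (m) is triggered — the facility is within 200 m of a designated waterway. Exception (a) stands.
Exception (b)'s conditions are all satisfied: discharge occurs on no more than two days per week; a current General Permit is held; the wastewater is Schedule-A-only. However, paragraph (n) must be considered: (n) operates — a current Class 5 Registration is held. So (b) is unavailable.
Exception (c) does not apply: the facility's operating hours per week are 62, not under 62.
Exception (d) does not apply: average daily discharge volume is 560 litres, not below 510 litres.
Exception (e) fails — the reportable unit count is 63, not less than 63.

No — exception (a) applies; Oren's facility is not required to obtain a discharge permit.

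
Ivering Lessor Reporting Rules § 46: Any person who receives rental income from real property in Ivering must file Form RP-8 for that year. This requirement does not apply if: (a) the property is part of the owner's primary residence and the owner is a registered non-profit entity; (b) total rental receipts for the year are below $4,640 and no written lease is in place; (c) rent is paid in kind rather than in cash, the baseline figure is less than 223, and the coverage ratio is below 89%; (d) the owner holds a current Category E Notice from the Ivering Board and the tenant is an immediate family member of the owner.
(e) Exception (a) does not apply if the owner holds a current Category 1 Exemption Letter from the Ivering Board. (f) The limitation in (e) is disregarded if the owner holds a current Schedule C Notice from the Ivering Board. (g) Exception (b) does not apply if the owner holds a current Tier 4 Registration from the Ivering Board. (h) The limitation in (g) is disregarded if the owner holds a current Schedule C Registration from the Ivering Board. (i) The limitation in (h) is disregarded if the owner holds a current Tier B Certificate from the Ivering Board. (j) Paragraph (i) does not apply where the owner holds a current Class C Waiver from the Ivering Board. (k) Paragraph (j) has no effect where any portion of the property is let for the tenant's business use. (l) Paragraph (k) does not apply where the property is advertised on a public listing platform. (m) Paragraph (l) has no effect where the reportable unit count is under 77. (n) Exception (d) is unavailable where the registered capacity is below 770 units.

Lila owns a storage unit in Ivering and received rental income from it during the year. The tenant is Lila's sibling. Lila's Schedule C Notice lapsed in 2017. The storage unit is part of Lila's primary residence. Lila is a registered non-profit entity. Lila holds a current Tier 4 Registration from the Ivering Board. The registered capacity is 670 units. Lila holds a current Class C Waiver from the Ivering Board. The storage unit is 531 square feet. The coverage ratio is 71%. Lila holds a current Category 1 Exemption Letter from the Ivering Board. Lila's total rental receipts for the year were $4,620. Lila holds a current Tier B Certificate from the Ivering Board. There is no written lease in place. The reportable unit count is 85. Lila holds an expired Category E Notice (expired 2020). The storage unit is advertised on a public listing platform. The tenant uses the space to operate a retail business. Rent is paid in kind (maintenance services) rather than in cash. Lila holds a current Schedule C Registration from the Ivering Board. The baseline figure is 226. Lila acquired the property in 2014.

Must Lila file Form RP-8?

No — exception (b) applies; Lila is not required to file Form RP-8.

Exception (a): the storage unit is part of the primary residence; Lila is a registered non-profit — every condition holds. But applying paragraphs (e)–(f): (e) operates against (a): a current Category 1 Exemption Letter is held. (f) is not triggered (there is no Schedule C Notice in force), so (e) stands. Exception (a) does not apply.
All of (b)'s requirements are met (total rental receipts for the year are $4,620, below the $4,640 limit; there is no written lease). As to paragraphs (g)–(m): (g) would limit (b) — a current Tier 4 Registration is held — but (h) sets (g) aside: (h) operates against (g): a current Schedule C Registration is held. (i) would limit (h) — a current Tier B Certificate is held — but (j) sets (i) aside: (j) operates against (i): a current Class C Waiver is held. (k) operates (the space is let for business use), but is displaced by (l): (l) operates against (k): the property is publicly advertised. (m) does not operate here (the reportable unit count is 85, not under 77), so (l) stands. So (b) applies.
Exception (c) does not apply: the baseline figure is 226, not less than 223.
Exception (d) does not apply: there is no Category E Notice in force.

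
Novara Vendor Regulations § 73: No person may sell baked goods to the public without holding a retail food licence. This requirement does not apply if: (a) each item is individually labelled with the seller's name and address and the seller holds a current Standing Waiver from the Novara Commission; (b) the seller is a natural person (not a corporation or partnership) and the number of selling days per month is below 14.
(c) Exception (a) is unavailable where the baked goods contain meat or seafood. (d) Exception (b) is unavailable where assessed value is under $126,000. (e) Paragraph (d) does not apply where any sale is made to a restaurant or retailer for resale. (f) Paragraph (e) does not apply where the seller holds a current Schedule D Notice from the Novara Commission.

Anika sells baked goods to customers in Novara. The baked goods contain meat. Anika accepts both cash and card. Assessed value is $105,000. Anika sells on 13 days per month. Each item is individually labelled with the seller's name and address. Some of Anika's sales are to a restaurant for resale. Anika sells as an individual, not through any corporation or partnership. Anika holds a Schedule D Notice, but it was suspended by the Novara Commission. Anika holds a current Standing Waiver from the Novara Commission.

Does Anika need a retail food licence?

All of (a)'s requirements are met (items are individually labelled; a current Standing Waiver is held). But: (c) applies — the baked goods contain meat. So (a) is unavailable.
Exception (b) is satisfied on its face — the seller is a natural person; the number of selling days per month is 13, below the 14 limit. Applying paragraphs (d)–(f): (d) applies (assessed value is $105,000, under the $126,000 limit), but is overridden by (e): (e) operates against (d): some sales are to a restaurant for resale. (f), which would lift (e), is not triggered — there is no Schedule D Notice in force. (b) remains available.

No — exception (b) applies; Anika is not required to hold a retail food licence.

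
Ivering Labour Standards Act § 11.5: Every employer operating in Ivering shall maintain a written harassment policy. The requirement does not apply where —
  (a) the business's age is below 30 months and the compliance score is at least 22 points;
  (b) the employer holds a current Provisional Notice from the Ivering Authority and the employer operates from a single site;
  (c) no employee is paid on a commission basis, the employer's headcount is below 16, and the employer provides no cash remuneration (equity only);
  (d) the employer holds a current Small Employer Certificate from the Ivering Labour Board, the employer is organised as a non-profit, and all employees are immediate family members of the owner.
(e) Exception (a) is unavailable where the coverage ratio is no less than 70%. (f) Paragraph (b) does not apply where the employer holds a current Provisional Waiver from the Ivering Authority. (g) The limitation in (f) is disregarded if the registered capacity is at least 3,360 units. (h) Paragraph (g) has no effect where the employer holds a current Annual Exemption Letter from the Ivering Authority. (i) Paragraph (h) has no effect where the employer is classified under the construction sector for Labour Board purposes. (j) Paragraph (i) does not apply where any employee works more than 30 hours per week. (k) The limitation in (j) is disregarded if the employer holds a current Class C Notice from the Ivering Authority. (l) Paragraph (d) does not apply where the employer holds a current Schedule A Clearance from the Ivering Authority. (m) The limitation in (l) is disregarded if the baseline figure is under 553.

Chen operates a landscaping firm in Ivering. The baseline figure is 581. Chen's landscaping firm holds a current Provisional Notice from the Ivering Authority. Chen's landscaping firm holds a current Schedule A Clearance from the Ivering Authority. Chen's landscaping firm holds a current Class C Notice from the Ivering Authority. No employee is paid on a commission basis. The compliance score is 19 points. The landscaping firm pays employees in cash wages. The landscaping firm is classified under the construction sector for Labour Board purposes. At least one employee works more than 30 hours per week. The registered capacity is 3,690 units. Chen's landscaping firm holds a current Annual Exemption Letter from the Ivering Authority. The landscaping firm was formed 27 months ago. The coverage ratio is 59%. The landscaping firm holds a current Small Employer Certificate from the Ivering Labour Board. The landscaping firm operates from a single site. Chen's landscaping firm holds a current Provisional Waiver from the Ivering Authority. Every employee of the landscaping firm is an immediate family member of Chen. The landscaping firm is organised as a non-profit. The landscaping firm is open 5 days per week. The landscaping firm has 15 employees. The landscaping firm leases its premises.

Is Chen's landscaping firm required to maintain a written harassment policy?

Exception (a) does not apply: the compliance score is 19 points, short of 22 points.
Exception (b): a current Provisional Notice is held; the employer operates from a single site — every condition holds. Under paragraphs (f)–(k): (f) would limit (b) — a current Provisional Waiver is held — but (g) sets (f) aside: (g) operates — the registered capacity is 3,690 units, meeting the 3,360 units threshold. (h) would limit (g) — a current Annual Exemption Letter is held — but (i) sets (h) aside: (i) operates against (h): the landscaping firm is classified under the construction sector. (j) is engaged (at least one employee exceeds 30 hours/week), but is itself disapplied by (k): (k) operates against (j): a current Class C Notice is held. Exception (b) stands.
Exception (c) requires that the employer provides no cash remuneration (equity only); but employees are paid cash wages, so (c) is unavailable.
Exception (d)'s conditions are all satisfied: a current Small Employer Certificate is held; the employer is a non-profit; every employee is an immediate family member. But: (l) operates against (d): a current Schedule A Clearance is held. (m) is not triggered (the baseline figure is 581, not under 553), so (l) stands. (d) is therefore removed.

No — exception (b) applies; Chen's landscaping firm is not required to maintain a written harassment policy.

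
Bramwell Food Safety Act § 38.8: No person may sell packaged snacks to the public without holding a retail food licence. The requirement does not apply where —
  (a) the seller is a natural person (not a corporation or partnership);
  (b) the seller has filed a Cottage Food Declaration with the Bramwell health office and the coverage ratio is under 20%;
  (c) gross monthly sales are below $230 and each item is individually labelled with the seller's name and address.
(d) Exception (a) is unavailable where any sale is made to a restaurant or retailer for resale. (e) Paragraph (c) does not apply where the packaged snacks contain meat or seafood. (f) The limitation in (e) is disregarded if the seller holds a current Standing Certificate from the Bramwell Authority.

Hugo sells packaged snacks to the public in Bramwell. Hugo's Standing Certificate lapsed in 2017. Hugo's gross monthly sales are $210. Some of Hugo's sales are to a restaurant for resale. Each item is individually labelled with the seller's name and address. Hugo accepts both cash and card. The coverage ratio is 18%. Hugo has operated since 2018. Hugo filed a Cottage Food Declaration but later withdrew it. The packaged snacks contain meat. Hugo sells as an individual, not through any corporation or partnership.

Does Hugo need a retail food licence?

Exception (a) is satisfied on its face — the seller is a natural person. Turning to paragraph (d): (d) is engaged — some sales are to a restaurant for resale. So (a) is unavailable.
Exception (b) does not apply: the Cottage Food Declaration was withdrawn.
Exception (c) is satisfied on its face — gross monthly sales are $210, below the $230 limit; items are individually labelled. But: (e) is triggered — the packaged snacks contain meat. (f), which would lift (e), does not operate here — there is no Standing Certificate in force. Exception (c) does not apply.
Every exception is unavailable, so the rule governs.

Yes — Hugo must hold a retail food licence.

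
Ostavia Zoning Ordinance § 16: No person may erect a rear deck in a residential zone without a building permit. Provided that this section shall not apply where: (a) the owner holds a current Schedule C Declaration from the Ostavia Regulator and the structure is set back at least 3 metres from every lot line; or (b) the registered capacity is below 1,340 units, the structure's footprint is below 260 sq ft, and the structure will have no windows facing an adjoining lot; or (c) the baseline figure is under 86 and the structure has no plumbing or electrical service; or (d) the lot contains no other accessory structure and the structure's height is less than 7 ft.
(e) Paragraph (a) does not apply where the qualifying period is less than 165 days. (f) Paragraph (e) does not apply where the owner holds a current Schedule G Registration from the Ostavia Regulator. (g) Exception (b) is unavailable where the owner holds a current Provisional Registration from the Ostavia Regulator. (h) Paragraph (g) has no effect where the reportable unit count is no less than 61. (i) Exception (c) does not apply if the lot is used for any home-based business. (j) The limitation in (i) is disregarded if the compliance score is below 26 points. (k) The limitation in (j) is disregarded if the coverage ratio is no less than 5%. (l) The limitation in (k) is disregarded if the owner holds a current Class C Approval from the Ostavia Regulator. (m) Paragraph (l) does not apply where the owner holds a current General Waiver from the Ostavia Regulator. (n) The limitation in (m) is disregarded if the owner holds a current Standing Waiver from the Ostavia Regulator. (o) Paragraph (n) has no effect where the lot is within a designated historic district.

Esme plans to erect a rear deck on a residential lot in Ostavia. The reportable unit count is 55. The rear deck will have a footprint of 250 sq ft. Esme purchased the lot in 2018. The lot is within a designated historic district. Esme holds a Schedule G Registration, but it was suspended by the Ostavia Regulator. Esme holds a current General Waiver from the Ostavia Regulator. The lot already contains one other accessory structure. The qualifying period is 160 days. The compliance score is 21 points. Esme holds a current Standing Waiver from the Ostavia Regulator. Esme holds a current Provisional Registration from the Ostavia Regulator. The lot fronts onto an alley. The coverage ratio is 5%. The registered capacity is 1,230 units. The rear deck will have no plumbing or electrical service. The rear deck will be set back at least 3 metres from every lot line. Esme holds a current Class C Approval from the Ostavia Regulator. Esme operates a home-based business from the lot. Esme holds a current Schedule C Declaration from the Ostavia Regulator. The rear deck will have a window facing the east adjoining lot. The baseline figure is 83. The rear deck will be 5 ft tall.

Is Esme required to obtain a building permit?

Yes — Esme must obtain a building permit.

Exception (a): a current Schedule C Declaration is held; the setback is at least 3 m on every side — every condition holds. Turning to paragraphs (e)–(f): (e) applies — the qualifying period is 160 days, less than the 165 days limit. (f), which would lift (e), is inapplicable — there is no Schedule G Registration in force. Exception (a) does not apply.
Exception (b) requires that the structure will have no windows facing an adjoining lot; but a window faces an adjoining lot, so (b) is unavailable.
Exception (c): the baseline figure is 83, under the 86 limit; there is no plumbing or electrical service — every condition holds. However, paragraphs (i)–(o) must be considered: (i) operates against (c): a home-based business operates on the lot. (j) applies (the compliance score is 21 points, below the 26 points limit), but is set aside by (k): (k) operates against (j): the coverage ratio is 5%, meeting the 5% threshold. (l) would limit (k) — a current Class C Approval is held — but (m) sets (l) aside: (m) operates against (l): a current General Waiver is held. (n) would limit (m) — a current Standing Waiver is held — but (o) sets (n) aside: (o) applies — the lot is in a historic district. Exception (c) does not apply.
Exception (d) does not apply: the lot already has another accessory structure.
Every exception is unavailable, so the rule governs.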